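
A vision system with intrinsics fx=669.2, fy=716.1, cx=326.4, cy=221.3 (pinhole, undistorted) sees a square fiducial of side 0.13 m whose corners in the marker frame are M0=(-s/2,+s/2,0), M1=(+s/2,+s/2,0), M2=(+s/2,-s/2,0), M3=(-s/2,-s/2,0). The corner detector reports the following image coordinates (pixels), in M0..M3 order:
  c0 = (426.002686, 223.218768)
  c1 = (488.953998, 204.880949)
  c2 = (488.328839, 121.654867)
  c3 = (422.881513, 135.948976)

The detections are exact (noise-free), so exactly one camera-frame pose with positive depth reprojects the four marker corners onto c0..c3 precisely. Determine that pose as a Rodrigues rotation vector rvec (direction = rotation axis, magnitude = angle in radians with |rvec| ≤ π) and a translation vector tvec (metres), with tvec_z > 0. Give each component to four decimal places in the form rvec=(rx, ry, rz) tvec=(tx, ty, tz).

Intrinsics K: fx=669.2, fy=716.1, cx=326.4, cy=221.3
Marker side s = 0.13 m; corners in marker frame (Z=0):
  M0 = (-0.0650, +0.0650, 0)
  M1 = (+0.0650, +0.0650, 0)
  M2 = (+0.0650, -0.0650, 0)
  M3 = (-0.0650, -0.0650, 0)
Detected image corners:
  c0 = (426.002686, 223.218768) px
  c1 = (488.953998, 204.880949) px
  c2 = (488.328839, 121.654867) px
  c3 = (422.881513, 135.948976) px
Planar DLT: solve 8×8 A·h = b for H (H[2,2]=1):
  H  [+685.30831 +145.09336 +457.43508]
  H  [-53.83649 +704.49776 +171.99795]
  H  [+0.41978 +0.28682 +1.00000]
B = K⁻¹H; ‖b₁‖=0.943130, ‖b₂‖=0.943130; λ = 2/(‖b₁‖+‖b₂‖) = 1.060299, sign → tz>0 ⇒ λ=+1.060299
r₁ = λ·B[:,0] = (+0.86873,-0.21726,+0.44509); r₂ = λ·B[:,1] = (+0.08156,+0.94914,+0.30412)
r₃ = r₁×r₂ = (-0.48853,-0.22790,+0.84226); SVD([r₁ r₂ r₃]) → R = UVᵀ:
  R  [+0.86873 +0.08156 -0.48853]
  R  [-0.21726 +0.94914 -0.22790]
  R  [+0.44509 +0.30412 +0.84226]
t = (+0.20762, -0.07300, +1.06030) m
tr R = 2.660130; θ = arccos((tr R − 1)/2) = 0.591572 rad = 33.895°
axis k = ((R−Rᵀ)₃₂, (R−Rᵀ)₁₃, (R−Rᵀ)₂₁) / (2 sinθ) = (+0.476999, -0.837073, -0.267920)
rvec = θ·k = (+0.282179, -0.495189, -0.158494)

rvec=(0.2822, -0.4952, -0.1585) tvec=(0.2076, -0.0730, 1.0603)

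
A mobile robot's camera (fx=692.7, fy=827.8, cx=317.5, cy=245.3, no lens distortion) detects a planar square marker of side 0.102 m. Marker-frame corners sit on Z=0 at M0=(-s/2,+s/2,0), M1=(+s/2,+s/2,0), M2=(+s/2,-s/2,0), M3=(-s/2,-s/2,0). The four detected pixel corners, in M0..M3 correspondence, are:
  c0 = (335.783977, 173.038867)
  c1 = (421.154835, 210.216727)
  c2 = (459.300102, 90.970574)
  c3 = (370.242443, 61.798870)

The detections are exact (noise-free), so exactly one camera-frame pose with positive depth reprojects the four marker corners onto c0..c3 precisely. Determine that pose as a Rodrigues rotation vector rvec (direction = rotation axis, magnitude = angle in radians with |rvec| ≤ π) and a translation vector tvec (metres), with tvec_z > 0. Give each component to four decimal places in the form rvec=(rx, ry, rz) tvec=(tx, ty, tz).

rvec=(-0.0138, 0.5292, 0.3679) tvec=(0.0775, -0.0935, 0.6936)

Intrinsics K: fx=692.7, fy=827.8, cx=317.5, cy=245.3
Marker side s = 0.102 m; corners in marker frame (Z=0):
  M0 = (-0.0510, +0.0510, 0)
  M1 = (+0.0510, +0.0510, 0)
  M2 = (+0.0510, -0.0510, 0)
  M3 = (-0.0510, -0.0510, 0)
Detected image corners:
  c0 = (335.783977, 173.038867) px
  c1 = (421.154835, 210.216727) px
  c2 = (459.300102, 90.970574) px
  c3 = (370.242443, 61.798870) px
Planar DLT: solve 8×8 A·h = b for H (H[2,2]=1):
  H  [+571.44648 -308.86458 +394.92250]
  H  [+229.69498 +1144.07296 +133.74523]
  H  [-0.71476 +0.11693 +1.00000]
B = K⁻¹H; ‖b₁‖=1.441763, ‖b₂‖=1.441763; λ = 2/(‖b₁‖+‖b₂‖) = 0.693595, sign → tz>0 ⇒ λ=+0.693595
r₁ = λ·B[:,0] = (+0.79941,+0.33936,-0.49575); r₂ = λ·B[:,1] = (-0.34644,+0.93456,+0.08110)
r₃ = r₁×r₂ = (+0.49083,+0.10691,+0.86467); SVD([r₁ r₂ r₃]) → R = UVᵀ:
  R  [+0.79941 -0.34644 +0.49083]
  R  [+0.33936 +0.93456 +0.10691]
  R  [-0.49575 +0.08110 +0.86467]
t = (+0.07752, -0.09347, +0.69360) m
tr R = 2.598643; θ = arccos((tr R − 1)/2) = 0.644631 rad = 36.935°
axis k = ((R−Rᵀ)₃₂, (R−Rᵀ)₁₃, (R−Rᵀ)₂₁) / (2 sinθ) = (-0.021476, +0.820920, +0.570640)
rvec = θ·k = (-0.013844, +0.529190, +0.367852)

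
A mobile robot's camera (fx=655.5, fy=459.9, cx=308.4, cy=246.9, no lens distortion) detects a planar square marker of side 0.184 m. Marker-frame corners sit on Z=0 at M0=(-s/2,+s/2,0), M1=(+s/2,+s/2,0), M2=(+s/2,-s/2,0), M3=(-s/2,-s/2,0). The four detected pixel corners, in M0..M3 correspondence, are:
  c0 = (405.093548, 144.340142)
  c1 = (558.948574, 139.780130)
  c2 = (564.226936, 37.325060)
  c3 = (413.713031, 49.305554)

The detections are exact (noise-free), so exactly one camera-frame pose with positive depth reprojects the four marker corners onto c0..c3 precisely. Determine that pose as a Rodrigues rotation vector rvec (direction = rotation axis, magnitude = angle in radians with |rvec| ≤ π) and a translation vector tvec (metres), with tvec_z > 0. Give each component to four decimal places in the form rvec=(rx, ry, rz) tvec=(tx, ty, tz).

Intrinsics K: fx=655.5, fy=459.9, cx=308.4, cy=246.9
Marker side s = 0.184 m; corners in marker frame (Z=0):
  M0 = (-0.0920, +0.0920, 0)
  M1 = (+0.0920, +0.0920, 0)
  M2 = (+0.0920, -0.0920, 0)
  M3 = (-0.0920, -0.0920, 0)
Detected image corners:
  c0 = (405.093548, 144.340142) px
  c1 = (558.948574, 139.780130) px
  c2 = (564.226936, 37.325060) px
  c3 = (413.713031, 49.305554) px
Planar DLT: solve 8×8 A·h = b for H (H[2,2]=1):
  H  [+623.05942 -105.35578 +482.59950]
  H  [-84.13399 +523.04065 +92.21842]
  H  [-0.42001 -0.13850 +1.00000]
B = K⁻¹H; ‖b₁‖=1.223273, ‖b₂‖=1.223273; λ = 2/(‖b₁‖+‖b₂‖) = 0.817479, sign → tz>0 ⇒ λ=+0.817479
r₁ = λ·B[:,0] = (+0.93856,+0.03478,-0.34335); r₂ = λ·B[:,1] = (-0.07812,+0.99049,-0.11322)
r₃ = r₁×r₂ = (+0.33615,+0.13309,+0.93236); SVD([r₁ r₂ r₃]) → R = UVᵀ:
  R  [+0.93856 -0.07812 +0.33615]
  R  [+0.03478 +0.99049 +0.13309]
  R  [-0.34335 -0.11322 +0.93236]
t = (+0.21725, -0.27495, +0.81748) m
tr R = 2.861415; θ = arccos((tr R − 1)/2) = 0.374454 rad = 21.455°
axis k = ((R−Rᵀ)₃₂, (R−Rᵀ)₁₃, (R−Rᵀ)₂₁) / (2 sinθ) = (-0.336696, +0.928878, +0.154340)
rvec = θ·k = (-0.126077, +0.347823, +0.057793)

rvec=(-0.1261, 0.3478, 0.0578) tvec=(0.2172, -0.2749, 0.8175)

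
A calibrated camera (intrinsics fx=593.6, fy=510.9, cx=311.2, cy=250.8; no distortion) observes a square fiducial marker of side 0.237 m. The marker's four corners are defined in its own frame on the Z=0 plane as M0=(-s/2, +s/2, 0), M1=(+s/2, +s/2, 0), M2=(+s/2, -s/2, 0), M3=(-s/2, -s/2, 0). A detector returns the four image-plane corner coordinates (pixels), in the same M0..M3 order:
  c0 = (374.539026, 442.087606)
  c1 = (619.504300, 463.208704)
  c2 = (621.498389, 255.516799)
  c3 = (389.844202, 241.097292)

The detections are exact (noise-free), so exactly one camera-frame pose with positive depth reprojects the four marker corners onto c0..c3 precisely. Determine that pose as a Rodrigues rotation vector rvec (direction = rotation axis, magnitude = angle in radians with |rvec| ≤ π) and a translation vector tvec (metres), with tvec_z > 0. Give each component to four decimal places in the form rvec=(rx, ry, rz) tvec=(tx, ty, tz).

Intrinsics K: fx=593.6, fy=510.9, cx=311.2, cy=250.8
Marker side s = 0.237 m; corners in marker frame (Z=0):
  M0 = (-0.1185, +0.1185, 0)
  M1 = (+0.1185, +0.1185, 0)
  M2 = (+0.1185, -0.1185, 0)
  M3 = (-0.1185, -0.1185, 0)
Detected image corners:
  c0 = (374.539026, 442.087606) px
  c1 = (619.504300, 463.208704) px
  c2 = (621.498389, 255.516799) px
  c3 = (389.844202, 241.097292) px
Planar DLT: solve 8×8 A·h = b for H (H[2,2]=1):
  H  [+945.81280 -157.18328 +499.81018]
  H  [+33.39231 +777.90633 +347.44880]
  H  [-0.11751 -0.23995 +1.00000]
B = K⁻¹H; ‖b₁‖=1.663681, ‖b₂‖=1.663681; λ = 2/(‖b₁‖+‖b₂‖) = 0.601077, sign → tz>0 ⇒ λ=+0.601077
r₁ = λ·B[:,0] = (+0.99476,+0.07396,-0.07063); r₂ = λ·B[:,1] = (-0.08355,+0.98601,-0.14423)
r₃ = r₁×r₂ = (+0.05898,+0.14937,+0.98702); SVD([r₁ r₂ r₃]) → R = UVᵀ:
  R  [+0.99476 -0.08355 +0.05898]
  R  [+0.07396 +0.98601 +0.14937]
  R  [-0.07063 -0.14423 +0.98702]
t = (+0.19099, +0.11371, +0.60108) m
tr R = 2.967788; θ = arccos((tr R − 1)/2) = 0.179718 rad = 10.297°
axis k = ((R−Rᵀ)₃₂, (R−Rᵀ)₁₃, (R−Rᵀ)₂₁) / (2 sinθ) = (-0.821241, +0.362553, +0.440589)
rvec = θ·k = (-0.147592, +0.065157, +0.079182)

rvec=(-0.1476, 0.0652, 0.0792) tvec=(0.1910, 0.1137, 0.6011)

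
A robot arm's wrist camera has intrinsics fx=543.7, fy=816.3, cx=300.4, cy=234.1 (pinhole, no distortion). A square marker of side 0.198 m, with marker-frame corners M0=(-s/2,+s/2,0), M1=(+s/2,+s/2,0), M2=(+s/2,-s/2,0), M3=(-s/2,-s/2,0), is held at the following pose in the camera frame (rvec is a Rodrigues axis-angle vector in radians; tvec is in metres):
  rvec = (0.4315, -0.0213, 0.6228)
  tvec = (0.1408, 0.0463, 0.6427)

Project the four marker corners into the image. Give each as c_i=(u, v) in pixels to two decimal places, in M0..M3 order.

c0=(303.47, 310.96) c1=(429.50, 438.00) c2=(544.37, 273.48) c3=(407.74, 121.88)

Intrinsics K: fx=543.7, fy=816.3, cx=300.4, cy=234.1
Marker side s = 0.198 m; corners in marker frame (Z=0):
  M0 = (-0.0990, +0.0990, 0)
  M1 = (+0.0990, +0.0990, 0)
  M2 = (+0.0990, -0.0990, 0)
  M3 = (-0.0990, -0.0990, 0)
rvec = (0.4315, -0.0213, 0.6228), |rvec| = θ = 0.75797 rad = 43.429°
Rodrigues: sinθ=0.68745, 1−cosθ=0.27377; R = I + sinθ·[k]× + (1−cosθ)·[k]×²:
    [+0.81495 -0.56923 +0.10874]
    [+0.56047 +0.72645 -0.39767]
    [+0.14738 +0.38503 +0.91106]
t = (0.1408, 0.0463, 0.6427) m
M0: Pc = R·M0+t = (+0.00377, +0.06273, +0.66623); u = 543.7·(+0.00377)/0.66623 + 300.4 = 303.4730, v = 816.3·(+0.06273)/0.66623 + 234.1 = 310.9618
M1: Pc = R·M1+t = (+0.16513, +0.17371, +0.69541); u = 543.7·(+0.16513)/0.69541 + 300.4 = 429.5027, v = 816.3·(+0.17371)/0.69541 + 234.1 = 438.0025
M2: Pc = R·M2+t = (+0.27783, +0.02987, +0.61917); u = 543.7·(+0.27783)/0.61917 + 300.4 = 544.3687, v = 816.3·(+0.02987)/0.61917 + 234.1 = 273.4783
M3: Pc = R·M3+t = (+0.11647, -0.08111, +0.58999); u = 543.7·(+0.11647)/0.58999 + 300.4 = 407.7351, v = 816.3·(-0.08111)/0.58999 + 234.1 = 121.8847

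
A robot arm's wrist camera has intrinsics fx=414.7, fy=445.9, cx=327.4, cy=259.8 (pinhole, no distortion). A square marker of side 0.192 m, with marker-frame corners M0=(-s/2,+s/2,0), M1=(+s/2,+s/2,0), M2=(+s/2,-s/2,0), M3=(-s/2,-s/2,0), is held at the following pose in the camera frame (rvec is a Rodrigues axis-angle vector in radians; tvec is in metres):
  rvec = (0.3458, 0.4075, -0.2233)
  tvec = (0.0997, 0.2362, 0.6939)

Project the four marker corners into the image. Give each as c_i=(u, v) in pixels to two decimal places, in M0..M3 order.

Intrinsics K: fx=414.7, fy=445.9, cx=327.4, cy=259.8
Marker side s = 0.192 m; corners in marker frame (Z=0):
  M0 = (-0.0960, +0.0960, 0)
  M1 = (+0.0960, +0.0960, 0)
  M2 = (+0.0960, -0.0960, 0)
  M3 = (-0.0960, -0.0960, 0)
rvec = (0.3458, 0.4075, -0.2233), |rvec| = θ = 0.57922 rad = 33.187°
Rodrigues: sinθ=0.54737, 1−cosθ=0.16311; R = I + sinθ·[k]× + (1−cosθ)·[k]×²:
    [+0.89503 +0.27953 +0.34755]
    [-0.14251 +0.91762 -0.37103]
    [-0.42263 +0.28255 +0.86113]
t = (0.0997, 0.2362, 0.6939) m
M0: Pc = R·M0+t = (+0.04061, +0.33797, +0.76160); u = 414.7·(+0.04061)/0.76160 + 327.4 = 349.5141, v = 445.9·(+0.33797)/0.76160 + 259.8 = 457.6764
M1: Pc = R·M1+t = (+0.21246, +0.31061, +0.68045); u = 414.7·(+0.21246)/0.68045 + 327.4 = 456.8818, v = 445.9·(+0.31061)/0.68045 + 259.8 = 463.3431
M2: Pc = R·M2+t = (+0.15879, +0.13443, +0.62620); u = 414.7·(+0.15879)/0.62620 + 327.4 = 432.5563, v = 445.9·(+0.13443)/0.62620 + 259.8 = 355.5214
M3: Pc = R·M3+t = (-0.01306, +0.16179, +0.70735); u = 414.7·(-0.01306)/0.70735 + 327.4 = 319.7448, v = 445.9·(+0.16179)/0.70735 + 259.8 = 361.7893

c0=(349.51, 457.68) c1=(456.88, 463.34) c2=(432.56, 355.52) c3=(319.74, 361.79)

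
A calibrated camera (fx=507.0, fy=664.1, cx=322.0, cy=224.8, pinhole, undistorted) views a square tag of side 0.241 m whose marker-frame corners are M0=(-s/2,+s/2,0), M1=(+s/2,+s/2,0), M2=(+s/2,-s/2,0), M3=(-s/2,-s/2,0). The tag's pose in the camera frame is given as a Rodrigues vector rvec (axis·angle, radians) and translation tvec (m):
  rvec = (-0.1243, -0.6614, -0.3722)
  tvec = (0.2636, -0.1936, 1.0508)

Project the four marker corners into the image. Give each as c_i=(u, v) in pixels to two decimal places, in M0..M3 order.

Intrinsics K: fx=507.0, fy=664.1, cx=322.0, cy=224.8
Marker side s = 0.241 m; corners in marker frame (Z=0):
  M0 = (-0.1205, +0.1205, 0)
  M1 = (+0.1205, +0.1205, 0)
  M2 = (+0.1205, -0.1205, 0)
  M3 = (-0.1205, -0.1205, 0)
rvec = (-0.1243, -0.6614, -0.3722), |rvec| = θ = 0.76905 rad = 44.063°
Rodrigues: sinθ=0.69545, 1−cosθ=0.28143; R = I + sinθ·[k]× + (1−cosθ)·[k]×²:
    [+0.72593 +0.37570 -0.57609]
    [-0.29746 +0.92673 +0.22954]
    [+0.62012 +0.00473 +0.78449]
t = (0.2636, -0.1936, 1.0508) m
M0: Pc = R·M0+t = (+0.22140, -0.04609, +0.97665); u = 507.0·(+0.22140)/0.97665 + 322.0 = 436.9329, v = 664.1·(-0.04609)/0.97665 + 224.8 = 193.4631
M1: Pc = R·M1+t = (+0.39635, -0.11777, +1.12609); u = 507.0·(+0.39635)/1.12609 + 322.0 = 500.4463, v = 664.1·(-0.11777)/1.12609 + 224.8 = 155.3447
M2: Pc = R·M2+t = (+0.30580, -0.34111, +1.12495); u = 507.0·(+0.30580)/1.12495 + 322.0 = 459.8204, v = 664.1·(-0.34111)/1.12495 + 224.8 = 23.4278
M3: Pc = R·M3+t = (+0.13085, -0.26943, +0.97551); u = 507.0·(+0.13085)/0.97551 + 322.0 = 390.0088, v = 664.1·(-0.26943)/0.97551 + 224.8 = 41.3809

c0=(436.93, 193.46) c1=(500.45, 155.34) c2=(459.82, 23.43) c3=(390.01, 41.38)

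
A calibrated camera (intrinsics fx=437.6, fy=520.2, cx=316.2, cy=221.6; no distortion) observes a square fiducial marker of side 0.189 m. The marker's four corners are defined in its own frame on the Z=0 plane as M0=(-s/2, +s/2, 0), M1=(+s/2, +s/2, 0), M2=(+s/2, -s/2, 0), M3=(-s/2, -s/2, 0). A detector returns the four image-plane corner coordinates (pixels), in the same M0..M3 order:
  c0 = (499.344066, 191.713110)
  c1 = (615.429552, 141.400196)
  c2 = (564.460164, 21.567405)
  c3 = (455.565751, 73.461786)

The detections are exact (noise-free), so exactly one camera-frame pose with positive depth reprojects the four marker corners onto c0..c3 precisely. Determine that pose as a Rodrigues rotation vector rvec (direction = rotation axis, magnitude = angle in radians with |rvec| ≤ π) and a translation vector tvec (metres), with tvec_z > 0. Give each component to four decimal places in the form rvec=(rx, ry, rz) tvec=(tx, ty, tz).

rvec=(-0.1674, 0.1669, -0.3470) tvec=(0.3607, -0.1624, 0.7308)

Intrinsics K: fx=437.6, fy=520.2, cx=316.2, cy=221.6
Marker side s = 0.189 m; corners in marker frame (Z=0):
  M0 = (-0.0945, +0.0945, 0)
  M1 = (+0.0945, +0.0945, 0)
  M2 = (+0.0945, -0.0945, 0)
  M3 = (-0.0945, -0.0945, 0)
Detected image corners:
  c0 = (499.344066, 191.713110) px
  c1 = (615.429552, 141.400196) px
  c2 = (564.460164, 21.567405) px
  c3 = (455.565751, 73.461786) px
Planar DLT: solve 8×8 A·h = b for H (H[2,2]=1):
  H  [+497.31597 +110.82988 +532.14481]
  H  [-290.02677 +601.80326 +106.00611]
  H  [-0.18250 -0.26138 +1.00000]
B = K⁻¹H; ‖b₁‖=1.368271, ‖b₂‖=1.368271; λ = 2/(‖b₁‖+‖b₂‖) = 0.730849, sign → tz>0 ⇒ λ=+0.730849
r₁ = λ·B[:,0] = (+0.92696,-0.35065,-0.13338); r₂ = λ·B[:,1] = (+0.32313,+0.92687,-0.19103)
r₃ = r₁×r₂ = (+0.19061,+0.13398,+0.97248); SVD([r₁ r₂ r₃]) → R = UVᵀ:
  R  [+0.92696 +0.32313 +0.19061]
  R  [-0.35065 +0.92687 +0.13398]
  R  [-0.13338 -0.19103 +0.97248]
t = (+0.36066, -0.16240, +0.73085) m
tr R = 2.826313; θ = arccos((tr R − 1)/2) = 0.419835 rad = 24.055°
axis k = ((R−Rᵀ)₃₂, (R−Rᵀ)₁₃, (R−Rᵀ)₂₁) / (2 sinθ) = (-0.398671, +0.397424, -0.826508)
rvec = θ·k = (-0.167376, +0.166852, -0.346997)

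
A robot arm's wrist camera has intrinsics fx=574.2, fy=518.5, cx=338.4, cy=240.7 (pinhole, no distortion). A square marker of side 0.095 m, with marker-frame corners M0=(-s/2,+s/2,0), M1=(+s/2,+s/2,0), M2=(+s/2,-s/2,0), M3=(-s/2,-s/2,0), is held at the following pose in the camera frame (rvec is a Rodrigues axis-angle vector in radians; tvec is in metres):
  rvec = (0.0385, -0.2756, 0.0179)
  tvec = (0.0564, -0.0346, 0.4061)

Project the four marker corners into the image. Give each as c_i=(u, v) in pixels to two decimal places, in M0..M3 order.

Intrinsics K: fx=574.2, fy=518.5, cx=338.4, cy=240.7
Marker side s = 0.095 m; corners in marker frame (Z=0):
  M0 = (-0.0475, +0.0475, 0)
  M1 = (+0.0475, +0.0475, 0)
  M2 = (+0.0475, -0.0475, 0)
  M3 = (-0.0475, -0.0475, 0)
rvec = (0.0385, -0.2756, 0.0179), |rvec| = θ = 0.27885 rad = 15.977°
Rodrigues: sinθ=0.27525, 1−cosθ=0.03863; R = I + sinθ·[k]× + (1−cosθ)·[k]×²:
    [+0.96211 -0.02294 -0.27170]
    [+0.01240 +0.99910 -0.04045]
    [+0.27238 +0.03555 +0.96153]
t = (0.0564, -0.0346, 0.4061) m
M0: Pc = R·M0+t = (+0.00961, +0.01227, +0.39485); u = 574.2·(+0.00961)/0.39485 + 338.4 = 352.3754, v = 518.5·(+0.01227)/0.39485 + 240.7 = 256.8105
M1: Pc = R·M1+t = (+0.10101, +0.01345, +0.42073); u = 574.2·(+0.10101)/0.42073 + 338.4 = 476.2572, v = 518.5·(+0.01345)/0.42073 + 240.7 = 257.2712
M2: Pc = R·M2+t = (+0.10319, -0.08147, +0.41735); u = 574.2·(+0.10319)/0.41735 + 338.4 = 480.3711, v = 518.5·(-0.08147)/0.41735 + 240.7 = 139.4864
M3: Pc = R·M3+t = (+0.01179, -0.08265, +0.39147); u = 574.2·(+0.01179)/0.39147 + 338.4 = 355.6924, v = 518.5·(-0.08265)/0.39147 + 240.7 = 131.2362

c0=(352.38, 256.81) c1=(476.26, 257.27) c2=(480.37, 139.49) c3=(355.69, 131.24)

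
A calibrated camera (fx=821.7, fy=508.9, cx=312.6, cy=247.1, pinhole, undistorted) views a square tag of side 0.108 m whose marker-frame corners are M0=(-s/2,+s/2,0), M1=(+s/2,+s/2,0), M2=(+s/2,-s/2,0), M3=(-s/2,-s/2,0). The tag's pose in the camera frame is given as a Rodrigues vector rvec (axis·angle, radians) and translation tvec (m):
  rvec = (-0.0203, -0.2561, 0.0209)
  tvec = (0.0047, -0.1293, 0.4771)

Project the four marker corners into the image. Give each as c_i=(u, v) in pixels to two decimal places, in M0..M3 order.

c0=(226.37, 162.79) c1=(406.51, 170.10) c2=(409.31, 58.82) c3=(230.28, 45.00)

Intrinsics K: fx=821.7, fy=508.9, cx=312.6, cy=247.1
Marker side s = 0.108 m; corners in marker frame (Z=0):
  M0 = (-0.0540, +0.0540, 0)
  M1 = (+0.0540, +0.0540, 0)
  M2 = (+0.0540, -0.0540, 0)
  M3 = (-0.0540, -0.0540, 0)
rvec = (-0.0203, -0.2561, 0.0209), |rvec| = θ = 0.25775 rad = 14.768°
Rodrigues: sinθ=0.25491, 1−cosθ=0.03303; R = I + sinθ·[k]× + (1−cosθ)·[k]×²:
    [+0.96717 -0.01808 -0.25348]
    [+0.02325 +0.99958 +0.01741]
    [+0.25306 -0.02274 +0.96718]
t = (0.0047, -0.1293, 0.4771) m
M0: Pc = R·M0+t = (-0.04850, -0.07658, +0.46221); u = 821.7·(-0.04850)/0.46221 + 312.6 = 226.3712, v = 508.9·(-0.07658)/0.46221 + 247.1 = 162.7853
M1: Pc = R·M1+t = (+0.05595, -0.07407, +0.48954); u = 821.7·(+0.05595)/0.48954 + 312.6 = 406.5144, v = 508.9·(-0.07407)/0.48954 + 247.1 = 170.1034
M2: Pc = R·M2+t = (+0.05790, -0.18202, +0.49199); u = 821.7·(+0.05790)/0.49199 + 312.6 = 409.3077, v = 508.9·(-0.18202)/0.49199 + 247.1 = 58.8236
M3: Pc = R·M3+t = (-0.04655, -0.18453, +0.46466); u = 821.7·(-0.04655)/0.46466 + 312.6 = 230.2807, v = 508.9·(-0.18453)/0.46466 + 247.1 = 44.9988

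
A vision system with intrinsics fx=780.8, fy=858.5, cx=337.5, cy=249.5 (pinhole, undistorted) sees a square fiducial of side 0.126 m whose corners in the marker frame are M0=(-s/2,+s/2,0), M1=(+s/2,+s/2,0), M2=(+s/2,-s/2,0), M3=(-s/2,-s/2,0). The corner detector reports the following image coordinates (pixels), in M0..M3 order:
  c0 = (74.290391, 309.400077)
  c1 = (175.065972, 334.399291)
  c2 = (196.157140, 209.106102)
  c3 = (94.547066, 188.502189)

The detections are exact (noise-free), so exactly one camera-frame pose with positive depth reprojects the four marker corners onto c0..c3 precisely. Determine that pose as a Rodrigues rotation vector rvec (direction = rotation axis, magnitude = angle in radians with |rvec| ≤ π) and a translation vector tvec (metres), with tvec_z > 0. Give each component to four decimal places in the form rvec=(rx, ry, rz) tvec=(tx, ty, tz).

Intrinsics K: fx=780.8, fy=858.5, cx=337.5, cy=249.5
Marker side s = 0.126 m; corners in marker frame (Z=0):
  M0 = (-0.0630, +0.0630, 0)
  M1 = (+0.0630, +0.0630, 0)
  M2 = (+0.0630, -0.0630, 0)
  M3 = (-0.0630, -0.0630, 0)
Detected image corners:
  c0 = (74.290391, 309.400077) px
  c1 = (175.065972, 334.399291) px
  c2 = (196.157140, 209.106102) px
  c3 = (94.547066, 188.502189) px
Planar DLT: solve 8×8 A·h = b for H (H[2,2]=1):
  H  [+764.67299 -163.03677 +134.10280]
  H  [+106.84218 +978.53055 +260.17562]
  H  [-0.28473 +0.00728 +1.00000]
B = K⁻¹H; ‖b₁‖=1.157297, ‖b₂‖=1.157297; λ = 2/(‖b₁‖+‖b₂‖) = 0.864082, sign → tz>0 ⇒ λ=+0.864082
r₁ = λ·B[:,0] = (+0.95258,+0.17904,-0.24603); r₂ = λ·B[:,1] = (-0.18314,+0.98307,+0.00629)
r₃ = r₁×r₂ = (+0.24299,+0.03907,+0.96924); SVD([r₁ r₂ r₃]) → R = UVᵀ:
  R  [+0.95258 -0.18314 +0.24299]
  R  [+0.17904 +0.98307 +0.03907]
  R  [-0.24603 +0.00629 +0.96924]
t = (-0.22509, +0.01075, +0.86408) m
tr R = 2.904889; θ = arccos((tr R − 1)/2) = 0.309636 rad = 17.741°
axis k = ((R−Rᵀ)₃₂, (R−Rᵀ)₁₃, (R−Rᵀ)₂₁) / (2 sinθ) = (-0.053790, +0.802437, +0.594307)
rvec = θ·k = (-0.016655, +0.248463, +0.184019)

rvec=(-0.0167, 0.2485, 0.1840) tvec=(-0.2251, 0.0107, 0.8641)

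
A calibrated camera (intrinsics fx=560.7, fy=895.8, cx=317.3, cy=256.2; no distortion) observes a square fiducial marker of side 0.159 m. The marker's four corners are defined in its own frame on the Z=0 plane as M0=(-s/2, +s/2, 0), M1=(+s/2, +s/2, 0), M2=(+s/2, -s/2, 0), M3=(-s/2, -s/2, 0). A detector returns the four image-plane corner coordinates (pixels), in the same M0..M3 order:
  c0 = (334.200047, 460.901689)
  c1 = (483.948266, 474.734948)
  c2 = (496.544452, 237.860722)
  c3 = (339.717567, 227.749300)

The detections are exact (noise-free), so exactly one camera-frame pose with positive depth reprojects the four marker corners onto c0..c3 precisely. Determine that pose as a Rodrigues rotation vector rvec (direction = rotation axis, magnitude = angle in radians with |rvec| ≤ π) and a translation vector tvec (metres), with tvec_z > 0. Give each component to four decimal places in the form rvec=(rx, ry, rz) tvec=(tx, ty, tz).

rvec=(0.1661, 0.0704, 0.0368) tvec=(0.0999, 0.0633, 0.5868)

Intrinsics K: fx=560.7, fy=895.8, cx=317.3, cy=256.2
Marker side s = 0.159 m; corners in marker frame (Z=0):
  M0 = (-0.0795, +0.0795, 0)
  M1 = (+0.0795, +0.0795, 0)
  M2 = (+0.0795, -0.0795, 0)
  M3 = (-0.0795, -0.0795, 0)
Detected image corners:
  c0 = (334.200047, 460.901689) px
  c1 = (483.948266, 474.734948) px
  c2 = (496.544452, 237.860722) px
  c3 = (339.717567, 227.749300) px
Planar DLT: solve 8×8 A·h = b for H (H[2,2]=1):
  H  [+916.39746 +60.57756 +412.80550]
  H  [+35.60716 +1577.34672 +352.90760]
  H  [-0.11405 +0.28370 +1.00000]
B = K⁻¹H; ‖b₁‖=1.704286, ‖b₂‖=1.704286; λ = 2/(‖b₁‖+‖b₂‖) = 0.586756, sign → tz>0 ⇒ λ=+0.586756
r₁ = λ·B[:,0] = (+0.99685,+0.04246,-0.06692); r₂ = λ·B[:,1] = (-0.03081,+0.98557,+0.16646)
r₃ = r₁×r₂ = (+0.07302,-0.16387,+0.98377); SVD([r₁ r₂ r₃]) → R = UVᵀ:
  R  [+0.99685 -0.03081 +0.07302]
  R  [+0.04246 +0.98557 -0.16387]
  R  [-0.06692 +0.16646 +0.98377]
t = (+0.09994, +0.06334, +0.58676) m
tr R = 2.966196; θ = arccos((tr R − 1)/2) = 0.184119 rad = 10.549°
axis k = ((R−Rᵀ)₃₂, (R−Rᵀ)₁₃, (R−Rᵀ)₂₁) / (2 sinθ) = (+0.902155, +0.382199, +0.200102)
rvec = θ·k = (+0.166104, +0.070370, +0.036843)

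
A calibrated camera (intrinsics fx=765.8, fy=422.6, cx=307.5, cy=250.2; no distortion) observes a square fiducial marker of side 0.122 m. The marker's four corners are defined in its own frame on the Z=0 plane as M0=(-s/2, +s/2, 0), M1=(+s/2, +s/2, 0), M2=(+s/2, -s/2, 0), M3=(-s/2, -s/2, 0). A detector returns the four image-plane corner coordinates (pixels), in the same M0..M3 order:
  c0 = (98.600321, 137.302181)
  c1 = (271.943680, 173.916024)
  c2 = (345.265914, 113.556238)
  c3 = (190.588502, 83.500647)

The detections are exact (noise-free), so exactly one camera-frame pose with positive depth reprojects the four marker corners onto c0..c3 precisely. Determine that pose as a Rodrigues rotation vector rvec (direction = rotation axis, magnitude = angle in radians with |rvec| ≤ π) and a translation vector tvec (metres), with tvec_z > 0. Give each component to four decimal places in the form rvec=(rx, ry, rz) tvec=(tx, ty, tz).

Intrinsics K: fx=765.8, fy=422.6, cx=307.5, cy=250.2
Marker side s = 0.122 m; corners in marker frame (Z=0):
  M0 = (-0.0610, +0.0610, 0)
  M1 = (+0.0610, +0.0610, 0)
  M2 = (+0.0610, -0.0610, 0)
  M3 = (-0.0610, -0.0610, 0)
Detected image corners:
  c0 = (98.600321, 137.302181) px
  c1 = (271.943680, 173.916024) px
  c2 = (345.265914, 113.556238) px
  c3 = (190.588502, 83.500647) px
Planar DLT: solve 8×8 A·h = b for H (H[2,2]=1):
  H  [+1269.77381 -925.34480 +227.80677]
  H  [+232.47991 +329.19264 +124.86377]
  H  [-0.30670 -1.08743 +1.00000]
B = K⁻¹H; ‖b₁‖=1.949956, ‖b₂‖=1.949956; λ = 2/(‖b₁‖+‖b₂‖) = 0.512832, sign → tz>0 ⇒ λ=+0.512832
r₁ = λ·B[:,0] = (+0.91349,+0.37524,-0.15729); r₂ = λ·B[:,1] = (-0.39575,+0.72965,-0.55767)
r₃ = r₁×r₂ = (-0.09450,+0.57167,+0.81502); SVD([r₁ r₂ r₃]) → R = UVᵀ:
  R  [+0.91349 -0.39575 -0.09450]
  R  [+0.37524 +0.72965 +0.57167]
  R  [-0.15729 -0.55767 +0.81502]
t = (-0.05337, -0.15210, +0.51283) m
tr R = 2.458158; θ = arccos((tr R − 1)/2) = 0.753821 rad = 43.191°
axis k = ((R−Rᵀ)₃₂, (R−Rᵀ)₁₃, (R−Rᵀ)₂₁) / (2 sinθ) = (-0.825023, +0.045872, +0.563234)
rvec = θ·k = (-0.621920, +0.034579, +0.424577)

rvec=(-0.6219, 0.0346, 0.4246) tvec=(-0.0534, -0.1521, 0.5128)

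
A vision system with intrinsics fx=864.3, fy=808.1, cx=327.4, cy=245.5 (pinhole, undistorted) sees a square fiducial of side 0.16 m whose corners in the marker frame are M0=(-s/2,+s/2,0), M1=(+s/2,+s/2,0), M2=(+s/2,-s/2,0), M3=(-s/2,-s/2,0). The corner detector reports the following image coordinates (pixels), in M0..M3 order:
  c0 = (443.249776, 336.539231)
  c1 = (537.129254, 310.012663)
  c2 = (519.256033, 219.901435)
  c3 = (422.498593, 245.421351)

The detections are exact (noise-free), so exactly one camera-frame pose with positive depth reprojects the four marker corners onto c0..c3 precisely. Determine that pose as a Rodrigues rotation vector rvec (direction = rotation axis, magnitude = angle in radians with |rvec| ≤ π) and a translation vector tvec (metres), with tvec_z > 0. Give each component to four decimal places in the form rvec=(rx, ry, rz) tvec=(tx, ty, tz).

rvec=(0.2029, -0.1861, -0.2507) tvec=(0.2385, 0.0547, 1.3409)

Intrinsics K: fx=864.3, fy=808.1, cx=327.4, cy=245.5
Marker side s = 0.16 m; corners in marker frame (Z=0):
  M0 = (-0.0800, +0.0800, 0)
  M1 = (+0.0800, +0.0800, 0)
  M2 = (+0.0800, -0.0800, 0)
  M3 = (-0.0800, -0.0800, 0)
Detected image corners:
  c0 = (443.249776, 336.539231) px
  c1 = (537.129254, 310.012663) px
  c2 = (519.256033, 219.901435) px
  c3 = (422.498593, 245.421351) px
Planar DLT: solve 8×8 A·h = b for H (H[2,2]=1):
  H  [+651.76164 +199.92287 +481.10634]
  H  [-130.21212 +612.18660 +278.44525]
  H  [+0.11683 +0.16504 +1.00000]
B = K⁻¹H; ‖b₁‖=0.745774, ‖b₂‖=0.745774; λ = 2/(‖b₁‖+‖b₂‖) = 1.340889, sign → tz>0 ⇒ λ=+1.340889
r₁ = λ·B[:,0] = (+0.95181,-0.26365,+0.15665); r₂ = λ·B[:,1] = (+0.22634,+0.94858,+0.22130)
r₃ = r₁×r₂ = (-0.20694,-0.17518,+0.96254); SVD([r₁ r₂ r₃]) → R = UVᵀ:
  R  [+0.95181 +0.22634 -0.20694]
  R  [-0.26365 +0.94858 -0.17518]
  R  [+0.15665 +0.22130 +0.96254]
t = (+0.23846, +0.05467, +1.34089) m
tr R = 2.862932; θ = arccos((tr R − 1)/2) = 0.372374 rad = 21.335°
axis k = ((R−Rᵀ)₃₂, (R−Rᵀ)₁₃, (R−Rᵀ)₂₁) / (2 sinθ) = (+0.544861, -0.499684, -0.673381)
rvec = θ·k = (+0.202892, -0.186069, -0.250750)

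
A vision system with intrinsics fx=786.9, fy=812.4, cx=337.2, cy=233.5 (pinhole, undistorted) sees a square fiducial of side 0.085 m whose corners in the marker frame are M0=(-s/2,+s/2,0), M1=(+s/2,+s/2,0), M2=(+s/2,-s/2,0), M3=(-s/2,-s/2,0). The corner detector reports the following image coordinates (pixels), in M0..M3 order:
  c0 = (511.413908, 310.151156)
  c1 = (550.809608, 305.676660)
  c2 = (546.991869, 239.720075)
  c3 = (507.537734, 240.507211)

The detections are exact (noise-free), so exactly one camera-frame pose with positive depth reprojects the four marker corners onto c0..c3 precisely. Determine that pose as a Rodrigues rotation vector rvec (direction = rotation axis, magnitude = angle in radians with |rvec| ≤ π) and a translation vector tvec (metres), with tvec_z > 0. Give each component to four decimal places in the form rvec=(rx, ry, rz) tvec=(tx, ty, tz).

rvec=(-0.0606, -0.7077, -0.0293) tvec=(0.2494, 0.0507, 1.0194)

Intrinsics K: fx=786.9, fy=812.4, cx=337.2, cy=233.5
Marker side s = 0.085 m; corners in marker frame (Z=0):
  M0 = (-0.0425, +0.0425, 0)
  M1 = (+0.0425, +0.0425, 0)
  M2 = (+0.0425, -0.0425, 0)
  M3 = (-0.0425, -0.0425, 0)
Detected image corners:
  c0 = (511.413908, 310.151156) px
  c1 = (550.809608, 305.676660) px
  c2 = (546.991869, 239.720075) px
  c3 = (507.537734, 240.507211) px
Planar DLT: solve 8×8 A·h = b for H (H[2,2]=1):
  H  [+801.49380 +21.52788 +529.71920]
  H  [+143.93643 +784.77917 +273.91352]
  H  [+0.63809 -0.04483 +1.00000]
B = K⁻¹H; ‖b₁‖=0.981016, ‖b₂‖=0.981016; λ = 2/(‖b₁‖+‖b₂‖) = 1.019351, sign → tz>0 ⇒ λ=+1.019351
r₁ = λ·B[:,0] = (+0.75953,-0.00635,+0.65044); r₂ = λ·B[:,1] = (+0.04747,+0.99783,-0.04569)
r₃ = r₁×r₂ = (-0.64874,+0.06558,+0.75818); SVD([r₁ r₂ r₃]) → R = UVᵀ:
  R  [+0.75953 +0.04747 -0.64874]
  R  [-0.00635 +0.99783 +0.06558]
  R  [+0.65044 -0.04569 +0.75818]
t = (+0.24939, +0.05071, +1.01935) m
tr R = 2.515541; θ = arccos((tr R − 1)/2) = 0.710907 rad = 40.732°
axis k = ((R−Rᵀ)₃₂, (R−Rᵀ)₁₃, (R−Rᵀ)₂₁) / (2 sinθ) = (-0.085264, -0.995505, -0.041235)
rvec = θ·k = (-0.060615, -0.707711, -0.029314)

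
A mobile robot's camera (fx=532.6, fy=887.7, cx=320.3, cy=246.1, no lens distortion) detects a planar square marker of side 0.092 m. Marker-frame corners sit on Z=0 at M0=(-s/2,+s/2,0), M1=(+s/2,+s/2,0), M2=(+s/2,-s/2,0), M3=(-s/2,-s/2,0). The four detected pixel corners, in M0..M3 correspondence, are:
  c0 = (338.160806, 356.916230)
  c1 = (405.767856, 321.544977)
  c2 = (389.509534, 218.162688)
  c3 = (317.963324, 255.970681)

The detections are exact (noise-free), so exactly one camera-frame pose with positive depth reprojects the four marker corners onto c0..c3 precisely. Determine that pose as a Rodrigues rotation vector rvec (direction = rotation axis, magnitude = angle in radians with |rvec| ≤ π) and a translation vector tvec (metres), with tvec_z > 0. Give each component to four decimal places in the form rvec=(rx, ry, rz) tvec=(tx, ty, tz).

Intrinsics K: fx=532.6, fy=887.7, cx=320.3, cy=246.1
Marker side s = 0.092 m; corners in marker frame (Z=0):
  M0 = (-0.0460, +0.0460, 0)
  M1 = (+0.0460, +0.0460, 0)
  M2 = (+0.0460, -0.0460, 0)
  M3 = (-0.0460, -0.0460, 0)
Detected image corners:
  c0 = (338.160806, 356.916230) px
  c1 = (405.767856, 321.544977) px
  c2 = (389.509534, 218.162688) px
  c3 = (317.963324, 255.970681) px
Planar DLT: solve 8×8 A·h = b for H (H[2,2]=1):
  H  [+742.76420 +424.83638 +363.05544]
  H  [-407.56768 +1290.46172 +289.64643]
  H  [-0.03552 +0.62470 +1.00000]
B = K⁻¹H; ‖b₁‖=1.485955, ‖b₂‖=1.485955; λ = 2/(‖b₁‖+‖b₂‖) = 0.672968, sign → tz>0 ⇒ λ=+0.672968
r₁ = λ·B[:,0] = (+0.95290,-0.30235,-0.02390); r₂ = λ·B[:,1] = (+0.28398,+0.86175,+0.42040)
r₃ = r₁×r₂ = (-0.10651,-0.40739,+0.90702); SVD([r₁ r₂ r₃]) → R = UVᵀ:
  R  [+0.95290 +0.28398 -0.10651]
  R  [-0.30235 +0.86175 -0.40739]
  R  [-0.02390 +0.42040 +0.90702]
t = (+0.05402, +0.03301, +0.67297) m
tr R = 2.721673; θ = arccos((tr R − 1)/2) = 0.533885 rad = 30.589°
axis k = ((R−Rᵀ)₃₂, (R−Rᵀ)₁₃, (R−Rᵀ)₂₁) / (2 sinθ) = (+0.813342, -0.081165, -0.576096)
rvec = θ·k = (+0.434231, -0.043333, -0.307569)

rvec=(0.4342, -0.0433, -0.3076) tvec=(0.0540, 0.0330, 0.6730)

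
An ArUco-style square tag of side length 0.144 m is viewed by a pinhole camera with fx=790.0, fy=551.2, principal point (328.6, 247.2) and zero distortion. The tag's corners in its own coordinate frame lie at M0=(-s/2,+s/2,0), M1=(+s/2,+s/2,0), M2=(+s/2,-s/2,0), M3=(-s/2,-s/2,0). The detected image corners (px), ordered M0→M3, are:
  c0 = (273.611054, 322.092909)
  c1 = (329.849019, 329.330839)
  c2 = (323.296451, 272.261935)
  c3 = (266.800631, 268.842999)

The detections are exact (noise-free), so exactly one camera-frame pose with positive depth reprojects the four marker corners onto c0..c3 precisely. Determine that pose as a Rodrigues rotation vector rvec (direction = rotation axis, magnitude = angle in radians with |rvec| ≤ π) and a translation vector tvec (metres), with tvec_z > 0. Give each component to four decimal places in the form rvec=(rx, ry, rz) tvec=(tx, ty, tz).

rvec=(0.1505, 0.7616, -0.0260) tvec=(-0.0556, 0.1303, 1.4079)

Intrinsics K: fx=790.0, fy=551.2, cx=328.6, cy=247.2
Marker side s = 0.144 m; corners in marker frame (Z=0):
  M0 = (-0.0720, +0.0720, 0)
  M1 = (+0.0720, +0.0720, 0)
  M2 = (+0.0720, -0.0720, 0)
  M3 = (-0.0720, -0.0720, 0)
Detected image corners:
  c0 = (273.611054, 322.092909) px
  c1 = (329.849019, 329.330839) px
  c2 = (323.296451, 272.261935) px
  c3 = (266.800631, 268.842999) px
Planar DLT: solve 8×8 A·h = b for H (H[2,2]=1):
  H  [+245.37648 +73.22273 +297.41764]
  H  [-108.83990 +409.35292 +298.21657]
  H  [-0.48948 +0.08979 +1.00000]
B = K⁻¹H; ‖b₁‖=0.710265, ‖b₂‖=0.710265; λ = 2/(‖b₁‖+‖b₂‖) = 1.407926, sign → tz>0 ⇒ λ=+1.407926
r₁ = λ·B[:,0] = (+0.72396,+0.03106,-0.68915); r₂ = λ·B[:,1] = (+0.07791,+0.98891,+0.12642)
r₃ = r₁×r₂ = (+0.68543,-0.14521,+0.71351); SVD([r₁ r₂ r₃]) → R = UVᵀ:
  R  [+0.72396 +0.07791 +0.68543]
  R  [+0.03106 +0.98891 -0.14521]
  R  [-0.68915 +0.12642 +0.71351]
t = (-0.05557, +0.13031, +1.40793) m
tr R = 2.426379; θ = arccos((tr R − 1)/2) = 0.776759 rad = 44.505°
axis k = ((R−Rᵀ)₃₂, (R−Rᵀ)₁₃, (R−Rᵀ)₂₁) / (2 sinθ) = (+0.193752, +0.980481, -0.033423)
rvec = θ·k = (+0.150498, +0.761597, -0.025962)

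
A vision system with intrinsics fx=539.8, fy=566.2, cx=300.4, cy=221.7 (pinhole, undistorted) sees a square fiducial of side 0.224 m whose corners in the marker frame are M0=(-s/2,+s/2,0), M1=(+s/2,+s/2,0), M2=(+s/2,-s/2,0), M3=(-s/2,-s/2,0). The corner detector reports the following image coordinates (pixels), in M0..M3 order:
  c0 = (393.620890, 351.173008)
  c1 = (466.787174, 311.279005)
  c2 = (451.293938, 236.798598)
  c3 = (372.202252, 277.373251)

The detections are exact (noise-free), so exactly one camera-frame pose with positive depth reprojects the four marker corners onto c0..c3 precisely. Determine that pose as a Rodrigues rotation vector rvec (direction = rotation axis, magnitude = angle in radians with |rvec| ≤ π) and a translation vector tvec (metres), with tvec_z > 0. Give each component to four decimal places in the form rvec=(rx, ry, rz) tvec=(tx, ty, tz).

rvec=(0.4056, -0.2688, -0.3797) tvec=(0.3062, 0.1766, 1.3607)

Intrinsics K: fx=539.8, fy=566.2, cx=300.4, cy=221.7
Marker side s = 0.224 m; corners in marker frame (Z=0):
  M0 = (-0.1120, +0.1120, 0)
  M1 = (+0.1120, +0.1120, 0)
  M2 = (+0.1120, -0.1120, 0)
  M3 = (-0.1120, -0.1120, 0)
Detected image corners:
  c0 = (393.620890, 351.173008) px
  c1 = (466.787174, 311.279005) px
  c2 = (451.293938, 236.798598) px
  c3 = (372.202252, 277.373251) px
Planar DLT: solve 8×8 A·h = b for H (H[2,2]=1):
  H  [+394.29844 +215.16619 +421.85853]
  H  [-141.19920 +423.91493 +295.17348]
  H  [+0.13042 +0.31585 +1.00000]
B = K⁻¹H; ‖b₁‖=0.734898, ‖b₂‖=0.734898; λ = 2/(‖b₁‖+‖b₂‖) = 1.360733, sign → tz>0 ⇒ λ=+1.360733
r₁ = λ·B[:,0] = (+0.89519,-0.40883,+0.17747); r₂ = λ·B[:,1] = (+0.30321,+0.85049,+0.42979)
r₃ = r₁×r₂ = (-0.32665,-0.33093,+0.88532); SVD([r₁ r₂ r₃]) → R = UVᵀ:
  R  [+0.89519 +0.30321 -0.32665]
  R  [-0.40883 +0.85049 -0.33093]
  R  [+0.17747 +0.42979 +0.88532]
t = (+0.30617, +0.17658, +1.36073) m
tr R = 2.630998; θ = arccos((tr R − 1)/2) = 0.617206 rad = 35.363°
axis k = ((R−Rᵀ)₃₂, (R−Rᵀ)₁₃, (R−Rᵀ)₂₁) / (2 sinθ) = (+0.657205, -0.435518, -0.615146)
rvec = θ·k = (+0.405631, -0.268804, -0.379672)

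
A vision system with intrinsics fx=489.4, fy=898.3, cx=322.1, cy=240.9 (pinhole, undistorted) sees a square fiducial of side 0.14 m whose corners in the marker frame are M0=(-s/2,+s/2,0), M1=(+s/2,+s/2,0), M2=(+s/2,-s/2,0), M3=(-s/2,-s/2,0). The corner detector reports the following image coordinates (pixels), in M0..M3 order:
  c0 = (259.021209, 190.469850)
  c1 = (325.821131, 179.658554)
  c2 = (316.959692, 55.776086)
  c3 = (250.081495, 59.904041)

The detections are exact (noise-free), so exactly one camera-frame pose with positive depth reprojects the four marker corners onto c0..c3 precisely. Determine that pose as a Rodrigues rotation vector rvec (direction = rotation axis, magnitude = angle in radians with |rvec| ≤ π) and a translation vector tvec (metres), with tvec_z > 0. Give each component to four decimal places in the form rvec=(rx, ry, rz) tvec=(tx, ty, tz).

Intrinsics K: fx=489.4, fy=898.3, cx=322.1, cy=240.9
Marker side s = 0.14 m; corners in marker frame (Z=0):
  M0 = (-0.0700, +0.0700, 0)
  M1 = (+0.0700, +0.0700, 0)
  M2 = (+0.0700, -0.0700, 0)
  M3 = (-0.0700, -0.0700, 0)
Detected image corners:
  c0 = (259.021209, 190.469850) px
  c1 = (325.821131, 179.658554) px
  c2 = (316.959692, 55.776086) px
  c3 = (250.081495, 59.904041) px
Planar DLT: solve 8×8 A·h = b for H (H[2,2]=1):
  H  [+584.77968 +51.68100 +288.83015]
  H  [-8.00752 +903.10748 +121.17086]
  H  [+0.37281 -0.04128 +1.00000]
B = K⁻¹H; ‖b₁‖=1.025887, ‖b₂‖=1.025887; λ = 2/(‖b₁‖+‖b₂‖) = 0.974766, sign → tz>0 ⇒ λ=+0.974766
r₁ = λ·B[:,0] = (+0.92557,-0.10614,+0.36340); r₂ = λ·B[:,1] = (+0.12942,+0.99077,-0.04024)
r₃ = r₁×r₂ = (-0.35577,+0.08427,+0.93076); SVD([r₁ r₂ r₃]) → R = UVᵀ:
  R  [+0.92557 +0.12942 -0.35577]
  R  [-0.10614 +0.99077 +0.08427]
  R  [+0.36340 -0.04024 +0.93076]
t = (-0.06627, -0.12992, +0.97477) m
tr R = 2.847106; θ = arccos((tr R − 1)/2) = 0.393552 rad = 22.549°
axis k = ((R−Rᵀ)₃₂, (R−Rᵀ)₁₃, (R−Rᵀ)₂₁) / (2 sinθ) = (-0.162347, -0.937713, -0.307144)
rvec = θ·k = (-0.063892, -0.369039, -0.120877)

rvec=(-0.0639, -0.3690, -0.1209) tvec=(-0.0663, -0.1299, 0.9748)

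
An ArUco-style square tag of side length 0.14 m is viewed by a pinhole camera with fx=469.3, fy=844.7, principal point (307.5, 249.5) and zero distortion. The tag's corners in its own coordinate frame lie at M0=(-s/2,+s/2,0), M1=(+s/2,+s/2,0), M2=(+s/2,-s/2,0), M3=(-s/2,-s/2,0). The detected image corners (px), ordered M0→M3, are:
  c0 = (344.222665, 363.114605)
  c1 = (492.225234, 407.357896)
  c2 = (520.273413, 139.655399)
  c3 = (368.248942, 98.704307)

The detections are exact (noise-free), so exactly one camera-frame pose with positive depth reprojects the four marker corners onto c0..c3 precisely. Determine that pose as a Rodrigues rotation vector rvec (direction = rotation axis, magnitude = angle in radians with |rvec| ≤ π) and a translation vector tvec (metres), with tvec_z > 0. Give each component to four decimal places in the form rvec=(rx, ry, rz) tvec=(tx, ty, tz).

rvec=(0.0710, 0.0566, 0.1565) tvec=(0.1147, 0.0021, 0.4379)

Intrinsics K: fx=469.3, fy=844.7, cx=307.5, cy=249.5
Marker side s = 0.14 m; corners in marker frame (Z=0):
  M0 = (-0.0700, +0.0700, 0)
  M1 = (+0.0700, +0.0700, 0)
  M2 = (+0.0700, -0.0700, 0)
  M3 = (-0.0700, -0.0700, 0)
Detected image corners:
  c0 = (344.222665, 363.114605) px
  c1 = (492.225234, 407.357896) px
  c2 = (520.273413, 139.655399) px
  c3 = (368.248942, 98.704307) px
Planar DLT: solve 8×8 A·h = b for H (H[2,2]=1):
  H  [+1021.40284 -111.94959 +430.47822]
  H  [+275.19396 +1943.53549 +253.63142]
  H  [-0.11583 +0.17140 +1.00000]
B = K⁻¹H; ‖b₁‖=2.283861, ‖b₂‖=2.283861; λ = 2/(‖b₁‖+‖b₂‖) = 0.437855, sign → tz>0 ⇒ λ=+0.437855
r₁ = λ·B[:,0] = (+0.98620,+0.15763,-0.05072); r₂ = λ·B[:,1] = (-0.15362,+0.98528,+0.07505)
r₃ = r₁×r₂ = (+0.06180,-0.06622,+0.99589); SVD([r₁ r₂ r₃]) → R = UVᵀ:
  R  [+0.98620 -0.15362 +0.06180]
  R  [+0.15763 +0.98528 -0.06622]
  R  [-0.05072 +0.07505 +0.99589]
t = (+0.11474, +0.00214, +0.43785) m
tr R = 2.967360; θ = arccos((tr R − 1)/2) = 0.180911 rad = 10.365°
axis k = ((R−Rᵀ)₃₂, (R−Rᵀ)₁₃, (R−Rᵀ)₂₁) / (2 sinθ) = (+0.392573, +0.312670, +0.864942)
rvec = θ·k = (+0.071021, +0.056565, +0.156477)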